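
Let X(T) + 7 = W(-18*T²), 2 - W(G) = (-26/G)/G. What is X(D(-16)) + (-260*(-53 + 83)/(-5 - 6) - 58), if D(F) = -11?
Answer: 1532425567/2371842 ≈ 646.09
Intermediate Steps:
W(G) = 2 + 26/G² (W(G) = 2 - (-26/G)/G = 2 - (-26)/G² = 2 + 26/G²)
X(T) = -5 + 13/(162*T⁴) (X(T) = -7 + (2 + 26/(-18*T²)²) = -7 + (2 + 26*(1/(324*T⁴))) = -7 + (2 + 13/(162*T⁴)) = -5 + 13/(162*T⁴))
X(D(-16)) + (-260*(-53 + 83)/(-5 - 6) - 58) = (-5 + (13/162)/(-11)⁴) + (-260*(-53 + 83)/(-5 - 6) - 58) = (-5 + (13/162)*(1/14641)) + (-7800/(-11) - 58) = (-5 + 13/2371842) + (-7800*(-1)/11 - 58) = -11859197/2371842 + (-260*(-30/11) - 58) = -11859197/2371842 + (7800/11 - 58) = -11859197/2371842 + 7162/11 = 1532425567/2371842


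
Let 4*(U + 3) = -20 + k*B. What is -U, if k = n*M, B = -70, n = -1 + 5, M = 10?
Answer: 708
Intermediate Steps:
n = 4
k = 40 (k = 4*10 = 40)
U = -708 (U = -3 + (-20 + 40*(-70))/4 = -3 + (-20 - 2800)/4 = -3 + (1/4)*(-2820) = -3 - 705 = -708)
-U = -1*(-708) = 708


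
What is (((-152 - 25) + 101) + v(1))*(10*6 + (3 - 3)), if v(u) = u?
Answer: -4500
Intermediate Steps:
(((-152 - 25) + 101) + v(1))*(10*6 + (3 - 3)) = (((-152 - 25) + 101) + 1)*(10*6 + (3 - 3)) = ((-177 + 101) + 1)*(60 + 0) = (-76 + 1)*60 = -75*60 = -4500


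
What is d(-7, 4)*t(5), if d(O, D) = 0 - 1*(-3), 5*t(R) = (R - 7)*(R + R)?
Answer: -12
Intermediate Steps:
t(R) = 2*R*(-7 + R)/5 (t(R) = ((R - 7)*(R + R))/5 = ((-7 + R)*(2*R))/5 = (2*R*(-7 + R))/5 = 2*R*(-7 + R)/5)
d(O, D) = 3 (d(O, D) = 0 + 3 = 3)
d(-7, 4)*t(5) = 3*((2/5)*5*(-7 + 5)) = 3*((2/5)*5*(-2)) = 3*(-4) = -12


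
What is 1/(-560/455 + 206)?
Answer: 13/2662 ≈ 0.0048835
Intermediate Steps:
1/(-560/455 + 206) = 1/(-560*1/455 + 206) = 1/(-16/13 + 206) = 1/(2662/13) = 13/2662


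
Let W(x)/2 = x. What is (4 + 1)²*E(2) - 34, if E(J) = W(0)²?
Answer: -34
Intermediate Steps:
W(x) = 2*x
E(J) = 0 (E(J) = (2*0)² = 0² = 0)
(4 + 1)²*E(2) - 34 = (4 + 1)²*0 - 34 = 5²*0 - 34 = 25*0 - 34 = 0 - 34 = -34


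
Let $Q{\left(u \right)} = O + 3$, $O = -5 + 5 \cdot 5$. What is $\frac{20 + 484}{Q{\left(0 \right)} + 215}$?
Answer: $\frac{36}{17} \approx 2.1176$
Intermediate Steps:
$O = 20$ ($O = -5 + 25 = 20$)
$Q{\left(u \right)} = 23$ ($Q{\left(u \right)} = 20 + 3 = 23$)
$\frac{20 + 484}{Q{\left(0 \right)} + 215} = \frac{20 + 484}{23 + 215} = \frac{504}{238} = 504 \cdot \frac{1}{238} = \frac{36}{17}$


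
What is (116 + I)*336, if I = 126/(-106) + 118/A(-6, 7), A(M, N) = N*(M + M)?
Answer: 2019544/53 ≈ 38105.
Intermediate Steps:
A(M, N) = 2*M*N (A(M, N) = N*(2*M) = 2*M*N)
I = -5773/2226 (I = 126/(-106) + 118/((2*(-6)*7)) = 126*(-1/106) + 118/(-84) = -63/53 + 118*(-1/84) = -63/53 - 59/42 = -5773/2226 ≈ -2.5934)
(116 + I)*336 = (116 - 5773/2226)*336 = (252443/2226)*336 = 2019544/53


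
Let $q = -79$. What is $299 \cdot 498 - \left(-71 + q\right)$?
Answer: $149052$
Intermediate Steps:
$299 \cdot 498 - \left(-71 + q\right) = 299 \cdot 498 + \left(71 - -79\right) = 148902 + \left(71 + 79\right) = 148902 + 150 = 149052$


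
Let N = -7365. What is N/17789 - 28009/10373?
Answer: -574649246/184525297 ≈ -3.1142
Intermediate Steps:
N/17789 - 28009/10373 = -7365/17789 - 28009/10373 = -574649246/184525297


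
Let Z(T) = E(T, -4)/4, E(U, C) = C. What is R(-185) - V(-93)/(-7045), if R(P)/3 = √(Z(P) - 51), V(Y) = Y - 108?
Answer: -201/7045 + 6*I*√13 ≈ -0.028531 + 21.633*I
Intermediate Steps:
V(Y) = -108 + Y
Z(T) = -1 (Z(T) = -4/4 = -4*¼ = -1)
R(P) = 6*I*√13 (R(P) = 3*√(-1 - 51) = 3*√(-52) = 3*(2*I*√13) = 6*I*√13)
R(-185) - V(-93)/(-7045) = 6*I*√13 - (-108 - 93)/(-7045) = 6*I*√13 - (-201)*(-1)/7045 = 6*I*√13 - 1*201/7045 = 6*I*√13 - 201/7045 = -201/7045 + 6*I*√13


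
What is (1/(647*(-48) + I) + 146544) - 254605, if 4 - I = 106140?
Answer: -14825104713/137192 ≈ -1.0806e+5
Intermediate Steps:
I = -106136 (I = 4 - 1*106140 = 4 - 106140 = -106136)
(1/(647*(-48) + I) + 146544) - 254605 = (1/(647*(-48) - 106136) + 146544) - 254605 = (1/(-31056 - 106136) + 146544) - 254605 = (1/(-137192) + 146544) - 254605 = (-1/137192 + 146544) - 254605 = 20104664447/137192 - 254605 = -14825104713/137192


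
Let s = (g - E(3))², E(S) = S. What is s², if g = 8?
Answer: 625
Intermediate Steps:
s = 25 (s = (8 - 1*3)² = (8 - 3)² = 5² = 25)
s² = 25² = 625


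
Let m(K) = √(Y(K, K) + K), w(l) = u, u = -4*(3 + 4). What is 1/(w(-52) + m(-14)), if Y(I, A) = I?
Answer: -1/29 - I*√7/406 ≈ -0.034483 - 0.0065166*I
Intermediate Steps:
u = -28 (u = -4*7 = -28)
w(l) = -28
m(K) = √2*√K (m(K) = √(K + K) = √(2*K) = √2*√K)
1/(w(-52) + m(-14)) = 1/(-28 + √2*√(-14)) = 1/(-28 + √2*(I*√14)) = 1/(-28 + 2*I*√7)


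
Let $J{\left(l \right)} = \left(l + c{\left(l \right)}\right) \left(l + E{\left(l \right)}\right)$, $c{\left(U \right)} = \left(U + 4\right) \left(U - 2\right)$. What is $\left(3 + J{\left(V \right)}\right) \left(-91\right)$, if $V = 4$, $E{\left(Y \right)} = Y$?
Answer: $-14833$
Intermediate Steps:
$c{\left(U \right)} = \left(-2 + U\right) \left(4 + U\right)$ ($c{\left(U \right)} = \left(4 + U\right) \left(-2 + U\right) = \left(-2 + U\right) \left(4 + U\right)$)
$J{\left(l \right)} = 2 l \left(-8 + l^{2} + 3 l\right)$ ($J{\left(l \right)} = \left(l + \left(-8 + l^{2} + 2 l\right)\right) \left(l + l\right) = \left(-8 + l^{2} + 3 l\right) 2 l = 2 l \left(-8 + l^{2} + 3 l\right)$)
$\left(3 + J{\left(V \right)}\right) \left(-91\right) = \left(3 + 2 \cdot 4 \left(-8 + 4^{2} + 3 \cdot 4\right)\right) \left(-91\right) = \left(3 + 2 \cdot 4 \left(-8 + 16 + 12\right)\right) \left(-91\right) = \left(3 + 2 \cdot 4 \cdot 20\right) \left(-91\right) = \left(3 + 160\right) \left(-91\right) = 163 \left(-91\right) = -14833$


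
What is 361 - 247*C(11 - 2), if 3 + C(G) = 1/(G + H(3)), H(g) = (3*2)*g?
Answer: 29507/27 ≈ 1092.9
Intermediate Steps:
H(g) = 6*g
C(G) = -3 + 1/(18 + G) (C(G) = -3 + 1/(G + 6*3) = -3 + 1/(G + 18) = -3 + 1/(18 + G))
361 - 247*C(11 - 2) = 361 - 247*(-53 - 3*(11 - 2))/(18 + (11 - 2)) = 361 - 247*(-53 - 3*9)/(18 + 9) = 361 - 247*(-53 - 27)/27 = 361 - 247*(-80)/27 = 361 - 247*(-80/27) = 361 + 19760/27 = 29507/27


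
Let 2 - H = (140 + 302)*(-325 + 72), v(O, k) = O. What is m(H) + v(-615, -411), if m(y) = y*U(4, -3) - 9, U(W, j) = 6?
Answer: 670344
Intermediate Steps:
H = 111828 (H = 2 - (140 + 302)*(-325 + 72) = 2 - 442*(-253) = 2 - 1*(-111826) = 2 + 111826 = 111828)
m(y) = -9 + 6*y (m(y) = y*6 - 9 = 6*y - 9 = -9 + 6*y)
m(H) + v(-615, -411) = (-9 + 6*111828) - 615 = (-9 + 670968) - 615 = 670959 - 615 = 670344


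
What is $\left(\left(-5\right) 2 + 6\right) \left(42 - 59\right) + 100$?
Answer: $168$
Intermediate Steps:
$\left(\left(-5\right) 2 + 6\right) \left(42 - 59\right) + 100 = \left(-10 + 6\right) \left(-17\right) + 100 = \left(-4\right) \left(-17\right) + 100 = 68 + 100 = 168$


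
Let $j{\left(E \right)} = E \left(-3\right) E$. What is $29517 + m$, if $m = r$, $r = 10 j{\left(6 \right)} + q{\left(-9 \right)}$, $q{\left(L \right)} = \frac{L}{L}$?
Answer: $28438$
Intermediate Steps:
$q{\left(L \right)} = 1$
$j{\left(E \right)} = - 3 E^{2}$ ($j{\left(E \right)} = - 3 E E = - 3 E^{2}$)
$r = -1079$ ($r = 10 \left(- 3 \cdot 6^{2}\right) + 1 = 10 \left(\left(-3\right) 36\right) + 1 = 10 \left(-108\right) + 1 = -1080 + 1 = -1079$)
$m = -1079$
$29517 + m = 29517 - 1079 = 28438$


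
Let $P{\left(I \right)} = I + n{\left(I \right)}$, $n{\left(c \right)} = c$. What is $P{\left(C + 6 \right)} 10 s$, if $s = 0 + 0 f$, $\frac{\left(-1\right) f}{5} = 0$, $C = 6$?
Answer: $0$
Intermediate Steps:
$f = 0$ ($f = \left(-5\right) 0 = 0$)
$P{\left(I \right)} = 2 I$ ($P{\left(I \right)} = I + I = 2 I$)
$s = 0$ ($s = 0 + 0 \cdot 0 = 0 + 0 = 0$)
$P{\left(C + 6 \right)} 10 s = 2 \left(6 + 6\right) 10 \cdot 0 = 2 \cdot 12 \cdot 10 \cdot 0 = 24 \cdot 10 \cdot 0 = 240 \cdot 0 = 0$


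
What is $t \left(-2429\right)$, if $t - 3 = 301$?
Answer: $-738416$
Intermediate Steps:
$t = 304$ ($t = 3 + 301 = 304$)
$t \left(-2429\right) = 304 \left(-2429\right) = -738416$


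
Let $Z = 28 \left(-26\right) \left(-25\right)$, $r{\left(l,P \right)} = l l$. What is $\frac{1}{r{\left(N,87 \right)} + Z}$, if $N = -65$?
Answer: $\frac{1}{22425} \approx 4.4593 \cdot 10^{-5}$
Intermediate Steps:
$r{\left(l,P \right)} = l^{2}$
$Z = 18200$ ($Z = \left(-728\right) \left(-25\right) = 18200$)
$\frac{1}{r{\left(N,87 \right)} + Z} = \frac{1}{\left(-65\right)^{2} + 18200} = \frac{1}{4225 + 18200} = \frac{1}{22425}$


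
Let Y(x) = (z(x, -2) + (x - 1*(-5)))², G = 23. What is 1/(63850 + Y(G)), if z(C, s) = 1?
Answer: 1/64691 ≈ 1.5458e-5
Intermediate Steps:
Y(x) = (6 + x)² (Y(x) = (1 + (x - 1*(-5)))² = (1 + (x + 5))² = (1 + (5 + x))² = (6 + x)²)
1/(63850 + Y(G)) = 1/(63850 + (6 + 23)²) = 1/(63850 + 29²) = 1/(63850 + 841) = 1/64691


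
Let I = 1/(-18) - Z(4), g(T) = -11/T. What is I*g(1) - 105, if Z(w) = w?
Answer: -1087/18 ≈ -60.389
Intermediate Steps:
I = -73/18 (I = 1/(-18) - 1*4 = -1/18 - 4 = -73/18 ≈ -4.0556)
I*g(1) - 105 = -(-803)/(18*1) - 105 = -(-803)/18 - 105 = -73/18*(-11) - 105 = 803/18 - 105 = -1087/18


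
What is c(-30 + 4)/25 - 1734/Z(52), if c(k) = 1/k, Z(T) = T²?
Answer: -21727/33800 ≈ -0.64281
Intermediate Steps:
c(-30 + 4)/25 - 1734/Z(52) = 1/((-30 + 4)*25) - 1734/(52²) = (1/25)/(-26) - 1734/2704 = -1/26*1/25 - 1734*1/2704 = -1/650 - 867/1352 = -21727/33800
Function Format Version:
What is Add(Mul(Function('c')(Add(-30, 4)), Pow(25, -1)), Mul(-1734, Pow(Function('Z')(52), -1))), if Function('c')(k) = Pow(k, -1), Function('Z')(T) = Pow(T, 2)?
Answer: Rational(-21727, 33800) ≈ -0.64281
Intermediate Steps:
Add(Mul(Function('c')(Add(-30, 4)), Pow(25, -1)), Mul(-1734, Pow(Function('Z')(52), -1))) = Add(Mul(Pow(Add(-30, 4), -1), Pow(25, -1)), Mul(-1734, Pow(Pow(52, 2), -1))) = Add(Mul(Pow(-26, -1), Rational(1, 25)), Mul(-1734, Pow(2704, -1))) = Add(Mul(Rational(-1, 26), Rational(1, 25)), Mul(-1734, Rational(1, 2704))) = Add(Rational(-1, 650), Rational(-867, 1352)) = Rational(-21727, 33800)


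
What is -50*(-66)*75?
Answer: 247500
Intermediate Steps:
-50*(-66)*75 = 3300*75 = 247500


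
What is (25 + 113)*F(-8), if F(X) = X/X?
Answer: 138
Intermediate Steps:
F(X) = 1
(25 + 113)*F(-8) = (25 + 113)*1 = 138*1 = 138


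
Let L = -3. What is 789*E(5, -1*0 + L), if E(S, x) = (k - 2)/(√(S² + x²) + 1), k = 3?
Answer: -263/11 + 263*√34/11 ≈ 115.50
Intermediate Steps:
E(S, x) = 1/(1 + √(S² + x²)) (E(S, x) = (3 - 2)/(√(S² + x²) + 1) = 1/(1 + √(S² + x²)))
789*E(5, -1*0 + L) = 789/(1 + √(5² + (-1*0 - 3)²)) = 789/(1 + √(25 + (0 - 3)²)) = 789/(1 + √(25 + (-3)²)) = 789/(1 + √(25 + 9)) = 789/(1 + √34)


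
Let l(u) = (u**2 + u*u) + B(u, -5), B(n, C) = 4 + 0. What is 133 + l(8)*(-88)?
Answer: -11483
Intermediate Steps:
B(n, C) = 4
l(u) = 4 + 2*u**2 (l(u) = (u**2 + u*u) + 4 = (u**2 + u**2) + 4 = 2*u**2 + 4 = 4 + 2*u**2)
133 + l(8)*(-88) = 133 + (4 + 2*8**2)*(-88) = 133 + (4 + 2*64)*(-88) = 133 + (4 + 128)*(-88) = 133 + 132*(-88) = 133 - 11616 = -11483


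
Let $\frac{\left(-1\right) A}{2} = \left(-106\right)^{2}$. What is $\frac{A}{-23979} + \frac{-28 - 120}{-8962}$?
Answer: $\frac{102471478}{107449899} \approx 0.95367$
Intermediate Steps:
$A = -22472$ ($A = - 2 \left(-106\right)^{2} = \left(-2\right) 11236 = -22472$)
$\frac{A}{-23979} + \frac{-28 - 120}{-8962} = - \frac{22472}{-23979} + \frac{-28 - 120}{-8962} = \left(-22472\right) \left(- \frac{1}{23979}\right) + \left(-28 - 120\right) \left(- \frac{1}{8962}\right) = \frac{22472}{23979} - - \frac{74}{4481} = \frac{22472}{23979} + \frac{74}{4481} = \frac{102471478}{107449899}$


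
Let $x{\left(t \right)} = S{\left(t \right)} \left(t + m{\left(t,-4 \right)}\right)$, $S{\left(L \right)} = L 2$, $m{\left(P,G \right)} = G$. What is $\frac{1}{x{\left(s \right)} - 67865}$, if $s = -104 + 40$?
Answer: $- \frac{1}{59161} \approx -1.6903 \cdot 10^{-5}$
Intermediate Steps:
$S{\left(L \right)} = 2 L$
$s = -64$
$x{\left(t \right)} = 2 t \left(-4 + t\right)$ ($x{\left(t \right)} = 2 t \left(t - 4\right) = 2 t \left(-4 + t\right)$)
$\frac{1}{x{\left(s \right)} - 67865} = \frac{1}{2 \left(-64\right) \left(-4 - 64\right) - 67865} = \frac{1}{2 \left(-64\right) \left(-68\right) - 67865} = \frac{1}{8704 - 67865} = \frac{1}{-59161} = - \frac{1}{59161}$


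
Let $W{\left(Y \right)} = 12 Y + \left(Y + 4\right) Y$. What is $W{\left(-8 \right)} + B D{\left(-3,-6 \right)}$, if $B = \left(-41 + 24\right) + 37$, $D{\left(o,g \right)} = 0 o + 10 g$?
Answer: $-1264$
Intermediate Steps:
$D{\left(o,g \right)} = 10 g$ ($D{\left(o,g \right)} = 0 + 10 g = 10 g$)
$B = 20$ ($B = -17 + 37 = 20$)
$W{\left(Y \right)} = 12 Y + Y \left(4 + Y\right)$ ($W{\left(Y \right)} = 12 Y + \left(4 + Y\right) Y = 12 Y + Y \left(4 + Y\right)$)
$W{\left(-8 \right)} + B D{\left(-3,-6 \right)} = - 8 \left(16 - 8\right) + 20 \cdot 10 \left(-6\right) = \left(-8\right) 8 + 20 \left(-60\right) = -64 - 1200 = -1264$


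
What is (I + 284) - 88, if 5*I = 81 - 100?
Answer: 961/5 ≈ 192.20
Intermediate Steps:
I = -19/5 (I = (81 - 100)/5 = (1/5)*(-19) = -19/5 ≈ -3.8000)
(I + 284) - 88 = (-19/5 + 284) - 88 = 1401/5 - 88 = 961/5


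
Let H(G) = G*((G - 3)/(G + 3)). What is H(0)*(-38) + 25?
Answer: 25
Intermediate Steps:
H(G) = G*(-3 + G)/(3 + G) (H(G) = G*((-3 + G)/(3 + G)) = G*(-3 + G)/(3 + G))
H(0)*(-38) + 25 = (0*(-3 + 0)/(3 + 0))*(-38) + 25 = (0*(-3)/3)*(-38) + 25 = (0*(1/3)*(-3))*(-38) + 25 = 0*(-38) + 25 = 0 + 25 = 25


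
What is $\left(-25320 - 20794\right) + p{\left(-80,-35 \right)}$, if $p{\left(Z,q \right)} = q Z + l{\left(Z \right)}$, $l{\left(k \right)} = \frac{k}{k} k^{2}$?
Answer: $-36914$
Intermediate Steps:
$l{\left(k \right)} = k^{2}$ ($l{\left(k \right)} = 1 k^{2} = k^{2}$)
$p{\left(Z,q \right)} = Z^{2} + Z q$ ($p{\left(Z,q \right)} = q Z + Z^{2} = Z q + Z^{2} = Z^{2} + Z q$)
$\left(-25320 - 20794\right) + p{\left(-80,-35 \right)} = \left(-25320 - 20794\right) - 80 \left(-80 - 35\right) = -46114 - -9200 = -46114 + 9200 = -36914$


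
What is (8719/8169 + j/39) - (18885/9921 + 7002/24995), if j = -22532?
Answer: -1693759803475256/2926027002535 ≈ -578.86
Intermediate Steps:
(8719/8169 + j/39) - (18885/9921 + 7002/24995) = (8719/8169 - 22532/39) - (18885/9921 + 7002/24995) = (8719*(1/8169) - 22532*1/39) - (18885*(1/9921) + 7002*(1/24995)) = (8719/8169 - 22532/39) - (6295/3307 + 7002/24995) = -20413763/35399 - 1*180499139/82658465 = -20413763/35399 - 180499139/82658465 = -1693759803475256/2926027002535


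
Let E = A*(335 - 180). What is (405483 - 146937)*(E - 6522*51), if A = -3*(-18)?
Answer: -83834057592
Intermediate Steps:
A = 54
E = 8370 (E = 54*(335 - 180) = 54*155 = 8370)
(405483 - 146937)*(E - 6522*51) = (405483 - 146937)*(8370 - 6522*51) = 258546*(8370 - 332622) = 258546*(-324252) = -83834057592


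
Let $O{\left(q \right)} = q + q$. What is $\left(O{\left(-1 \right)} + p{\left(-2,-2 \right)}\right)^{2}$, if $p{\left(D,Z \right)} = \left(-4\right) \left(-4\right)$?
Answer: $196$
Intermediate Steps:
$p{\left(D,Z \right)} = 16$
$O{\left(q \right)} = 2 q$
$\left(O{\left(-1 \right)} + p{\left(-2,-2 \right)}\right)^{2} = \left(2 \left(-1\right) + 16\right)^{2} = \left(-2 + 16\right)^{2} = 14^{2} = 196$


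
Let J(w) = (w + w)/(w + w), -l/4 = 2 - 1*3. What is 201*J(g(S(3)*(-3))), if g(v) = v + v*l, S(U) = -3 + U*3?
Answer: 201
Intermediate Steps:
l = 4 (l = -4*(2 - 1*3) = -4*(2 - 3) = -4*(-1) = 4)
S(U) = -3 + 3*U
g(v) = 5*v (g(v) = v + v*4 = v + 4*v = 5*v)
J(w) = 1 (J(w) = (2*w)/((2*w)) = (2*w)*(1/(2*w)) = 1)
201*J(g(S(3)*(-3))) = 201*1 = 201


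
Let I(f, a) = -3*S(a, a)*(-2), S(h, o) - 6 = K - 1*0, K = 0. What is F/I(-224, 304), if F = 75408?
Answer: 6284/3 ≈ 2094.7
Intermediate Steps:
S(h, o) = 6 (S(h, o) = 6 + (0 - 1*0) = 6 + (0 + 0) = 6 + 0 = 6)
I(f, a) = 36 (I(f, a) = -3*6*(-2) = -18*(-2) = 36)
F/I(-224, 304) = 75408/36 = 75408*(1/36) = 6284/3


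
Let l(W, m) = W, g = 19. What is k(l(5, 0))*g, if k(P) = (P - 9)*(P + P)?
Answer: -760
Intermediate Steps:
k(P) = 2*P*(-9 + P) (k(P) = (-9 + P)*(2*P) = 2*P*(-9 + P))
k(l(5, 0))*g = (2*5*(-9 + 5))*19 = (2*5*(-4))*19 = -40*19 = -760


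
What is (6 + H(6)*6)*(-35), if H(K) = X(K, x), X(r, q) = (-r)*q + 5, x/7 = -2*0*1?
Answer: -1260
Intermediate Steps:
x = 0 (x = 7*(-2*0*1) = 7*(0*1) = 7*0 = 0)
X(r, q) = 5 - q*r (X(r, q) = -q*r + 5 = 5 - q*r)
H(K) = 5 (H(K) = 5 - 1*0*K = 5 + 0 = 5)
(6 + H(6)*6)*(-35) = (6 + 5*6)*(-35) = (6 + 30)*(-35) = 36*(-35) = -1260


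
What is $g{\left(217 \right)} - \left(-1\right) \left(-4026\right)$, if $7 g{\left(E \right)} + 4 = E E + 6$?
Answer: $\frac{18909}{7} \approx 2701.3$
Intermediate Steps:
$g{\left(E \right)} = \frac{2}{7} + \frac{E^{2}}{7}$ ($g{\left(E \right)} = - \frac{4}{7} + \frac{E E + 6}{7} = - \frac{4}{7} + \frac{E^{2} + 6}{7} = - \frac{4}{7} + \frac{6 + E^{2}}{7} = - \frac{4}{7} + \left(\frac{6}{7} + \frac{E^{2}}{7}\right) = \frac{2}{7} + \frac{E^{2}}{7}$)
$g{\left(217 \right)} - \left(-1\right) \left(-4026\right) = \left(\frac{2}{7} + \frac{217^{2}}{7}\right) - \left(-1\right) \left(-4026\right) = \left(\frac{2}{7} + \frac{1}{7} \cdot 47089\right) - 4026 = \left(\frac{2}{7} + 6727\right) - 4026 = \frac{47091}{7} - 4026 = \frac{18909}{7}$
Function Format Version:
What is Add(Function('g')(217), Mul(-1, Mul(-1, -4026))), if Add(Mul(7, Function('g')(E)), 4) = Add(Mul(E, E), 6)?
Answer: Rational(18909, 7) ≈ 2701.3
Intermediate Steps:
Function('g')(E) = Add(Rational(2, 7), Mul(Rational(1, 7), Pow(E, 2))) (Function('g')(E) = Add(Rational(-4, 7), Mul(Rational(1, 7), Add(Mul(E, E), 6))) = Add(Rational(-4, 7), Mul(Rational(1, 7), Add(Pow(E, 2), 6))) = Add(Rational(-4, 7), Mul(Rational(1, 7), Add(6, Pow(E, 2)))) = Add(Rational(-4, 7), Add(Rational(6, 7), Mul(Rational(1, 7), Pow(E, 2)))) = Add(Rational(2, 7), Mul(Rational(1, 7), Pow(E, 2))))
Add(Function('g')(217), Mul(-1, Mul(-1, -4026))) = Add(Add(Rational(2, 7), Mul(Rational(1, 7), Pow(217, 2))), Mul(-1, Mul(-1, -4026))) = Add(Add(Rational(2, 7), Mul(Rational(1, 7), 47089)), Mul(-1, 4026)) = Add(Add(Rational(2, 7), 6727), -4026) = Add(Rational(47091, 7), -4026) = Rational(18909, 7)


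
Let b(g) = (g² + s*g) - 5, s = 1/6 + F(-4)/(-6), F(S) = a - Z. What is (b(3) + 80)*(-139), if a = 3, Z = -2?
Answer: -11398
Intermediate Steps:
F(S) = 5 (F(S) = 3 - 1*(-2) = 3 + 2 = 5)
s = -⅔ (s = 1/6 + 5/(-6) = 1*(⅙) + 5*(-⅙) = ⅙ - ⅚ = -⅔ ≈ -0.66667)
b(g) = -5 + g² - 2*g/3 (b(g) = (g² - 2*g/3) - 5 = -5 + g² - 2*g/3)
(b(3) + 80)*(-139) = ((-5 + 3² - ⅔*3) + 80)*(-139) = ((-5 + 9 - 2) + 80)*(-139) = (2 + 80)*(-139) = 82*(-139) = -11398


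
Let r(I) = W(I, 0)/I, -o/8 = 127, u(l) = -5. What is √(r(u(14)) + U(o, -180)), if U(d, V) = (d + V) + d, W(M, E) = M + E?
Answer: I*√2211 ≈ 47.021*I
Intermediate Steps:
o = -1016 (o = -8*127 = -1016)
W(M, E) = E + M
U(d, V) = V + 2*d (U(d, V) = (V + d) + d = V + 2*d)
r(I) = 1 (r(I) = (0 + I)/I = I/I = 1)
√(r(u(14)) + U(o, -180)) = √(1 + (-180 + 2*(-1016))) = √(1 + (-180 - 2032)) = √(1 - 2212) = √(-2211) = I*√2211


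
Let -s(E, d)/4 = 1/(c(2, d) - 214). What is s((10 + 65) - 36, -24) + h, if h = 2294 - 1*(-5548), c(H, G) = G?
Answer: 933200/119 ≈ 7842.0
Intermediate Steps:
s(E, d) = -4/(-214 + d) (s(E, d) = -4/(d - 214) = -4/(-214 + d))
h = 7842 (h = 2294 + 5548 = 7842)
s((10 + 65) - 36, -24) + h = -4/(-214 - 24) + 7842 = -4/(-238) + 7842 = -4*(-1/238) + 7842 = 2/119 + 7842 = 933200/119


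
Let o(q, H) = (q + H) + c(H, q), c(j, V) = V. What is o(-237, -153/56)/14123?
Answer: -26697/790888 ≈ -0.033756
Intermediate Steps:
o(q, H) = H + 2*q (o(q, H) = (q + H) + q = (H + q) + q = H + 2*q)
o(-237, -153/56)/14123 = (-153/56 + 2*(-237))/14123 = (-153*1/56 - 474)*(1/14123) = (-153/56 - 474)*(1/14123) = -26697/56*1/14123 = -26697/790888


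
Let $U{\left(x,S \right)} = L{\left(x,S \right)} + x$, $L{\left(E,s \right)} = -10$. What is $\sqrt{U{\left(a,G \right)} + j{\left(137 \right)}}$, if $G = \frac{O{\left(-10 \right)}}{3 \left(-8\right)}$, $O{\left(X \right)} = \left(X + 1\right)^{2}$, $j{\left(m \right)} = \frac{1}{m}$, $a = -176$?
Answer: $\frac{i \sqrt{3490897}}{137} \approx 13.638 i$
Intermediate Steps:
$O{\left(X \right)} = \left(1 + X\right)^{2}$
$G = - \frac{27}{8}$ ($G = \frac{\left(1 - 10\right)^{2}}{3 \left(-8\right)} = \frac{\left(-9\right)^{2}}{-24} = 81 \left(- \frac{1}{24}\right) = - \frac{27}{8} \approx -3.375$)
$U{\left(x,S \right)} = -10 + x$
$\sqrt{U{\left(a,G \right)} + j{\left(137 \right)}} = \sqrt{\left(-10 - 176\right) + \frac{1}{137}} = \sqrt{-186 + \frac{1}{137}} = \sqrt{- \frac{25481}{137}} = \frac{i \sqrt{3490897}}{137}$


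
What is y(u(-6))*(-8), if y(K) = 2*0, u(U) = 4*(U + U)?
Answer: 0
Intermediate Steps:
u(U) = 8*U (u(U) = 4*(2*U) = 8*U)
y(K) = 0
y(u(-6))*(-8) = 0*(-8) = 0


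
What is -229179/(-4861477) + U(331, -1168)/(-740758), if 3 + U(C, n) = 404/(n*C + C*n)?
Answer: 32819300930500529/696122108162026064 ≈ 0.047146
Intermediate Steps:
U(C, n) = -3 + 202/(C*n) (U(C, n) = -3 + 404/(n*C + C*n) = -3 + 404/(C*n + C*n) = -3 + 404/((2*C*n)) = -3 + 404*(1/(2*C*n)) = -3 + 202/(C*n))
-229179/(-4861477) + U(331, -1168)/(-740758) = -229179/(-4861477) + (-3 + 202/(331*(-1168)))/(-740758) = -229179*(-1/4861477) + (-3 + 202*(1/331)*(-1/1168))*(-1/740758) = 229179/4861477 + (-3 - 101/193304)*(-1/740758) = 229179/4861477 - 580013/193304*(-1/740758) = 229179/4861477 + 580013/143191484432 = 32819300930500529/696122108162026064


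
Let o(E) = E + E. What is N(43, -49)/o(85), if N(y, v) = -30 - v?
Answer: 19/170 ≈ 0.11176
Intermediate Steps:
o(E) = 2*E
N(43, -49)/o(85) = (-30 - 1*(-49))/((2*85)) = (-30 + 49)/170 = 19*(1/170) = 19/170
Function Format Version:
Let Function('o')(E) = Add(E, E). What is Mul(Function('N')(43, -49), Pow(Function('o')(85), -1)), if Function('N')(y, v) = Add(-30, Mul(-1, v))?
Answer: Rational(19, 170) ≈ 0.11176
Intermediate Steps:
Function('o')(E) = Mul(2, E)
Mul(Function('N')(43, -49), Pow(Function('o')(85), -1)) = Mul(Add(-30, Mul(-1, -49)), Pow(Mul(2, 85), -1)) = Mul(Add(-30, 49), Pow(170, -1)) = Mul(19, Rational(1, 170)) = Rational(19, 170)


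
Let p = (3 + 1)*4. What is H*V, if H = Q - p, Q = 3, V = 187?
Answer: -2431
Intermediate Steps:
p = 16 (p = 4*4 = 16)
H = -13 (H = 3 - 1*16 = 3 - 16 = -13)
H*V = -13*187 = -2431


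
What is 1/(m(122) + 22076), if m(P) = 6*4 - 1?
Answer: 1/22099 ≈ 4.5251e-5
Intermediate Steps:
m(P) = 23 (m(P) = 24 - 1 = 23)
1/(m(122) + 22076) = 1/(23 + 22076) = 1/22099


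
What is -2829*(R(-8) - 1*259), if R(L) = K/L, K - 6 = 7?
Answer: 5898465/8 ≈ 7.3731e+5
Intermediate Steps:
K = 13 (K = 6 + 7 = 13)
R(L) = 13/L
-2829*(R(-8) - 1*259) = -2829*(13/(-8) - 1*259) = -2829*(13*(-⅛) - 259) = -2829*(-13/8 - 259) = -2829*(-2085/8) = 5898465/8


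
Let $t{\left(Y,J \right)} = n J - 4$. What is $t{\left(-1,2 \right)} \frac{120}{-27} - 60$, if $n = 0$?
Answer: $- \frac{380}{9} \approx -42.222$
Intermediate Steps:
$t{\left(Y,J \right)} = -4$ ($t{\left(Y,J \right)} = 0 J - 4 = 0 - 4 = -4$)
$t{\left(-1,2 \right)} \frac{120}{-27} - 60 = - 4 \frac{120}{-27} - 60 = - 4 \cdot 120 \left(- \frac{1}{27}\right) - 60 = \left(-4\right) \left(- \frac{40}{9}\right) - 60 = \frac{160}{9} - 60 = - \frac{380}{9}$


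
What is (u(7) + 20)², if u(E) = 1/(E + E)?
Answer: 78961/196 ≈ 402.86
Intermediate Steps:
u(E) = 1/(2*E)
(u(7) + 20)² = ((½)/7 + 20)² = ((½)*(⅐) + 20)² = (1/14 + 20)² = (281/14)² = 78961/196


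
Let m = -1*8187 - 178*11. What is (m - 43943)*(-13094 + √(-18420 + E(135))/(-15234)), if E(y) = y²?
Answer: 708228272 + 27044*I*√195/7617 ≈ 7.0823e+8 + 49.58*I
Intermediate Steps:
m = -10145 (m = -8187 - 1*1958 = -8187 - 1958 = -10145)
(m - 43943)*(-13094 + √(-18420 + E(135))/(-15234)) = (-10145 - 43943)*(-13094 + √(-18420 + 135²)/(-15234)) = -54088*(-13094 + √(-18420 + 18225)*(-1/15234)) = -54088*(-13094 + √(-195)*(-1/15234)) = -54088*(-13094 + (I*√195)*(-1/15234)) = -54088*(-13094 - I*√195/15234) = 708228272 + 27044*I*√195/7617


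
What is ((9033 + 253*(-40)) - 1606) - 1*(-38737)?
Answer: 36044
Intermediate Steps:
((9033 + 253*(-40)) - 1606) - 1*(-38737) = ((9033 - 10120) - 1606) + 38737 = (-1087 - 1606) + 38737 = -2693 + 38737 = 36044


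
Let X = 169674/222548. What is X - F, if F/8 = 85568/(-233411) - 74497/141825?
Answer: 29090521307414239/3683560536455550 ≈ 7.8974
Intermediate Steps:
F = -236192806936/33103515075 (F = 8*(85568/(-233411) - 74497/141825) = 8*(85568*(-1/233411) - 74497*1/141825) = 8*(-85568/233411 - 74497/141825) = 8*(-29524100867/33103515075) = -236192806936/33103515075 ≈ -7.1350)
X = 84837/111274 (X = 169674*(1/222548) = 84837/111274 ≈ 0.76241)
X - F = 84837/111274 - 1*(-236192806936/33103515075) = 84837/111274 + 236192806936/33103515075 = 29090521307414239/3683560536455550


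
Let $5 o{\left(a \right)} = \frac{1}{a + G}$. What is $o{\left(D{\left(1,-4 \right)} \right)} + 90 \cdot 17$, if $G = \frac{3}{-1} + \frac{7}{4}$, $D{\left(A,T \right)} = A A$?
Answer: $\frac{7646}{5} \approx 1529.2$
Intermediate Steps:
$D{\left(A,T \right)} = A^{2}$
$G = - \frac{5}{4}$ ($G = 3 \left(-1\right) + 7 \cdot \frac{1}{4} = -3 + \frac{7}{4} = - \frac{5}{4} \approx -1.25$)
$o{\left(a \right)} = \frac{1}{5 \left(- \frac{5}{4} + a\right)}$ ($o{\left(a \right)} = \frac{1}{5 \left(a - \frac{5}{4}\right)} = \frac{1}{5 \left(- \frac{5}{4} + a\right)}$)
$o{\left(D{\left(1,-4 \right)} \right)} + 90 \cdot 17 = \frac{4}{5 \left(-5 + 4 \cdot 1^{2}\right)} + 90 \cdot 17 = \frac{4}{5 \left(-5 + 4 \cdot 1\right)} + 1530 = \frac{4}{5 \left(-5 + 4\right)} + 1530 = \frac{4}{5 \left(-1\right)} + 1530 = \frac{4}{5} \left(-1\right) + 1530 = - \frac{4}{5} + 1530 = \frac{7646}{5}$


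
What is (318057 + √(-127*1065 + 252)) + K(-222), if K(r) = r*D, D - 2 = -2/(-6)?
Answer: 317539 + I*√135003 ≈ 3.1754e+5 + 367.43*I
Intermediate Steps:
D = 7/3 (D = 2 - 2/(-6) = 2 - 2*(-1)/6 = 2 - 2*(-⅙) = 2 + ⅓ = 7/3 ≈ 2.3333)
K(r) = 7*r/3 (K(r) = r*(7/3) = 7*r/3)
(318057 + √(-127*1065 + 252)) + K(-222) = (318057 + √(-127*1065 + 252)) + (7/3)*(-222) = (318057 + √(-135255 + 252)) - 518 = (318057 + √(-135003)) - 518 = (318057 + I*√135003) - 518 = 317539 + I*√135003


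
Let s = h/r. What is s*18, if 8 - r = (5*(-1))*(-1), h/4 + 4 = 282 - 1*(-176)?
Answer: 10896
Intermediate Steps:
h = 1816 (h = -16 + 4*(282 - 1*(-176)) = -16 + 4*(282 + 176) = -16 + 4*458 = -16 + 1832 = 1816)
r = 3 (r = 8 - 5*(-1)*(-1) = 8 - (-5)*(-1) = 8 - 1*5 = 8 - 5 = 3)
s = 1816/3 ≈ 605.33
s*18 = (1816/3)*18 = 10896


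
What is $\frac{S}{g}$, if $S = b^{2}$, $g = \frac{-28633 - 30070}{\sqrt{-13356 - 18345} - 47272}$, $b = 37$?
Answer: $\frac{64715368}{58703} - \frac{1369 i \sqrt{31701}}{58703} \approx 1102.4 - 4.1522 i$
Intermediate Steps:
$g = - \frac{58703}{-47272 + i \sqrt{31701}}$ ($g = - \frac{58703}{\sqrt{-31701} - 47272} = - \frac{58703}{i \sqrt{31701} - 47272} = - \frac{58703}{-47272 + i \sqrt{31701}} \approx 1.2418 + 0.0046772 i$)
$S = 1369$ ($S = 37^{2} = 1369$)
$\frac{S}{g} = \frac{1369}{\frac{2775008216}{2234673685} + \frac{58703 i \sqrt{31701}}{2234673685}}$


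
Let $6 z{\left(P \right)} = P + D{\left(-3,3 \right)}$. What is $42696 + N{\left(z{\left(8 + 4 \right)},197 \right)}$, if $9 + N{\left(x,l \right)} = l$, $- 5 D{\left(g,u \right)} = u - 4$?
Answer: $42884$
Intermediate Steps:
$D{\left(g,u \right)} = \frac{4}{5} - \frac{u}{5}$ ($D{\left(g,u \right)} = - \frac{u - 4}{5} = - \frac{-4 + u}{5} = \frac{4}{5} - \frac{u}{5}$)
$z{\left(P \right)} = \frac{1}{30} + \frac{P}{6}$ ($z{\left(P \right)} = \frac{P + \left(\frac{4}{5} - \frac{3}{5}\right)}{6} = \frac{P + \frac{1}{5}}{6} = \frac{\frac{1}{5} + P}{6} = \frac{1}{30} + \frac{P}{6}$)
$N{\left(x,l \right)} = -9 + l$
$42696 + N{\left(z{\left(8 + 4 \right)},197 \right)} = 42696 + \left(-9 + 197\right) = 42696 + 188 = 42884$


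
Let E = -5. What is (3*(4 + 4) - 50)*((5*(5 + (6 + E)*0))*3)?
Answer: -1950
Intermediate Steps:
(3*(4 + 4) - 50)*((5*(5 + (6 + E)*0))*3) = (3*(4 + 4) - 50)*((5*(5 + (6 - 5)*0))*3) = (3*8 - 50)*((5*(5 + 1*0))*3) = (24 - 50)*((5*(5 + 0))*3) = -26*5*5*3 = -650*3 = -26*75 = -1950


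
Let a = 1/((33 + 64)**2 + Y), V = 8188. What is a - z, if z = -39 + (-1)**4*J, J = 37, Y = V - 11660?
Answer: 11875/5937 ≈ 2.0002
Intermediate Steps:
Y = -3472 (Y = 8188 - 11660 = -3472)
a = 1/5937 (a = 1/((33 + 64)**2 - 3472) = 1/(97**2 - 3472) = 1/(9409 - 3472) = 1/5937 ≈ 0.00016844)
z = -2 (z = -39 + (-1)**4*37 = -39 + 1*37 = -39 + 37 = -2)
a - z = 1/5937 - 1*(-2) = 1/5937 + 2 = 11875/5937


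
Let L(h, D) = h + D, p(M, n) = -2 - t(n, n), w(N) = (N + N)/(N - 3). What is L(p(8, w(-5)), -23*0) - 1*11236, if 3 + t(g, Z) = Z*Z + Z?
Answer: -179805/16 ≈ -11238.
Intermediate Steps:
t(g, Z) = -3 + Z + Z**2 (t(g, Z) = -3 + (Z*Z + Z) = -3 + (Z**2 + Z) = -3 + (Z + Z**2) = -3 + Z + Z**2)
w(N) = 2*N/(-3 + N) (w(N) = (2*N)/(-3 + N) = 2*N/(-3 + N))
p(M, n) = 1 - n - n**2 (p(M, n) = -2 - (-3 + n + n**2) = -2 + (3 - n - n**2) = 1 - n - n**2)
L(h, D) = D + h
L(p(8, w(-5)), -23*0) - 1*11236 = (-23*0 + (1 - 2*(-5)/(-3 - 5) - (2*(-5)/(-3 - 5))**2)) - 1*11236 = (0 + (1 - 2*(-5)/(-8) - (2*(-5)/(-8))**2)) - 11236 = (0 + (1 - 2*(-5)*(-1)/8 - (2*(-5)*(-1/8))**2)) - 11236 = (0 + (1 - 1*5/4 - (5/4)**2)) - 11236 = (0 + (1 - 5/4 - 1*25/16)) - 11236 = (0 + (1 - 5/4 - 25/16)) - 11236 = (0 - 29/16) - 11236 = -29/16 - 11236 = -179805/16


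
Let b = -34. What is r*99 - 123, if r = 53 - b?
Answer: 8490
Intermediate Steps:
r = 87 (r = 53 - 1*(-34) = 53 + 34 = 87)
r*99 - 123 = 87*99 - 123 = 8613 - 123 = 8490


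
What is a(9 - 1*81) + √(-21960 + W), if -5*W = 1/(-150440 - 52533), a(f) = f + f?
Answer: -144 + I*√22617723261206135/1014865 ≈ -144.0 + 148.19*I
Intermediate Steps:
a(f) = 2*f
W = 1/1014865 (W = -1/(5*(-150440 - 52533)) = -⅕/(-202973) = -⅕*(-1/202973) = 1/1014865 ≈ 9.8535e-7)
a(9 - 1*81) + √(-21960 + W) = 2*(9 - 1*81) + √(-21960 + 1/1014865) = 2*(9 - 81) + √(-22286435399/1014865) = 2*(-72) + I*√22617723261206135/1014865 = -144 + I*√22617723261206135/1014865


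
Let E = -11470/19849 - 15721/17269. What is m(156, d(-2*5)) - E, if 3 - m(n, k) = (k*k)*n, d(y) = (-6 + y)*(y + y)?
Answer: -5475581584607698/342772381 ≈ -1.5974e+7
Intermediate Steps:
d(y) = 2*y*(-6 + y) (d(y) = (-6 + y)*(2*y) = 2*y*(-6 + y))
m(n, k) = 3 - n*k² (m(n, k) = 3 - k*k*n = 3 - k²*n = 3 - n*k²)
E = -510121559/342772381 (E = -11470*1/19849 - 15721*1/17269 = -11470/19849 - 15721/17269 = -510121559/342772381 ≈ -1.4882)
m(156, d(-2*5)) - E = (3 - 1*156*(2*(-2*5)*(-6 - 2*5))²) - 1*(-510121559/342772381) = (3 - 1*156*(2*(-10)*(-6 - 10))²) + 510121559/342772381 = (3 - 1*156*(2*(-10)*(-16))²) + 510121559/342772381 = (3 - 1*156*320²) + 510121559/342772381 = (3 - 1*156*102400) + 510121559/342772381 = (3 - 15974400) + 510121559/342772381 = -15974397 + 510121559/342772381 = -5475581584607698/342772381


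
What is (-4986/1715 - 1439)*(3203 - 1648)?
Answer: -769062881/343 ≈ -2.2422e+6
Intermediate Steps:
(-4986/1715 - 1439)*(3203 - 1648) = (-4986*1/1715 - 1439)*1555 = (-4986/1715 - 1439)*1555 = -2472871/1715*1555 = -769062881/343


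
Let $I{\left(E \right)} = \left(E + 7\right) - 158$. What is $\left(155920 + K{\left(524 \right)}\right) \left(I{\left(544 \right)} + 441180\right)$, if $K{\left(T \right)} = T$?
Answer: $69081446412$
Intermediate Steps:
$I{\left(E \right)} = -151 + E$ ($I{\left(E \right)} = \left(7 + E\right) - 158 = -151 + E$)
$\left(155920 + K{\left(524 \right)}\right) \left(I{\left(544 \right)} + 441180\right) = \left(155920 + 524\right) \left(\left(-151 + 544\right) + 441180\right) = 156444 \left(393 + 441180\right) = 156444 \cdot 441573 = 69081446412$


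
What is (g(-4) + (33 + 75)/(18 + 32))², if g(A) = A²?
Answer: 206116/625 ≈ 329.79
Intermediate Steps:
(g(-4) + (33 + 75)/(18 + 32))² = ((-4)² + (33 + 75)/(18 + 32))² = (16 + 108/50)² = (16 + 108*(1/50))² = (16 + 54/25)² = (454/25)² = 206116/625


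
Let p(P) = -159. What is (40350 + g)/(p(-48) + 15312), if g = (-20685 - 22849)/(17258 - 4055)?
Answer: 532697516/200065059 ≈ 2.6626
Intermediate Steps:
g = -43534/13203 ≈ -3.2973
(40350 + g)/(p(-48) + 15312) = (40350 - 43534/13203)/(-159 + 15312) = (532697516/13203)/15153 = (532697516/13203)*(1/15153) = 532697516/200065059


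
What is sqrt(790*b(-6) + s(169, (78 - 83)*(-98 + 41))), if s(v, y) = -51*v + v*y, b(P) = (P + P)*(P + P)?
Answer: 3*sqrt(17034) ≈ 391.54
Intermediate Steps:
b(P) = 4*P**2 (b(P) = (2*P)*(2*P) = 4*P**2)
sqrt(790*b(-6) + s(169, (78 - 83)*(-98 + 41))) = sqrt(790*(4*(-6)**2) + 169*(-51 + (78 - 83)*(-98 + 41))) = sqrt(790*(4*36) + 169*(-51 - 5*(-57))) = sqrt(790*144 + 169*(-51 + 285)) = sqrt(113760 + 169*234) = sqrt(113760 + 39546) = sqrt(153306) = 3*sqrt(17034)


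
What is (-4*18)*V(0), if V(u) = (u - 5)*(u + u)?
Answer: 0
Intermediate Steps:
V(u) = 2*u*(-5 + u) (V(u) = (-5 + u)*(2*u) = 2*u*(-5 + u))
(-4*18)*V(0) = (-4*18)*(2*0*(-5 + 0)) = -144*0*(-5) = -72*0 = 0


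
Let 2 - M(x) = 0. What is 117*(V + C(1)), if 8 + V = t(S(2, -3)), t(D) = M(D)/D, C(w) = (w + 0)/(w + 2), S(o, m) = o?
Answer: -780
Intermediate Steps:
C(w) = w/(2 + w)
M(x) = 2 (M(x) = 2 - 1*0 = 2 + 0 = 2)
t(D) = 2/D
V = -7 (V = -8 + 2/2 = -8 + 2*(½) = -8 + 1 = -7)
117*(V + C(1)) = 117*(-7 + 1/(2 + 1)) = 117*(-7 + 1/3) = 117*(-7 + 1*(⅓)) = 117*(-7 + ⅓) = 117*(-20/3) = -780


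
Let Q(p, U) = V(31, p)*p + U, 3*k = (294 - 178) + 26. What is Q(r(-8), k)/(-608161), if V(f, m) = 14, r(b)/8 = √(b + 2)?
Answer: -142/1824483 - 112*I*√6/608161 ≈ -7.783e-5 - 0.0004511*I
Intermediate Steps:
r(b) = 8*√(2 + b) (r(b) = 8*√(b + 2) = 8*√(2 + b))
k = 142/3 (k = ((294 - 178) + 26)/3 = (116 + 26)/3 = (⅓)*142 = 142/3 ≈ 47.333)
Q(p, U) = U + 14*p (Q(p, U) = 14*p + U = U + 14*p)
Q(r(-8), k)/(-608161) = (142/3 + 14*(8*√(2 - 8)))/(-608161) = (142/3 + 14*(8*√(-6)))*(-1/608161) = (142/3 + 14*(8*(I*√6)))*(-1/608161) = (142/3 + 14*(8*I*√6))*(-1/608161) = (142/3 + 112*I*√6)*(-1/608161) = -142/1824483 - 112*I*√6/608161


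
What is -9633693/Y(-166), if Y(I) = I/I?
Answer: -9633693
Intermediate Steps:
Y(I) = 1
-9633693/Y(-166) = -9633693/1 = -9633693*1 = -9633693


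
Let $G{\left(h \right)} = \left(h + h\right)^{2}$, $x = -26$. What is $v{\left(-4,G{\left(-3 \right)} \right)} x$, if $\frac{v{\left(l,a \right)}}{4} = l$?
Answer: $416$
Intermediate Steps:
$G{\left(h \right)} = 4 h^{2}$ ($G{\left(h \right)} = \left(2 h\right)^{2} = 4 h^{2}$)
$v{\left(l,a \right)} = 4 l$
$v{\left(-4,G{\left(-3 \right)} \right)} x = 4 \left(-4\right) \left(-26\right) = \left(-16\right) \left(-26\right) = 416$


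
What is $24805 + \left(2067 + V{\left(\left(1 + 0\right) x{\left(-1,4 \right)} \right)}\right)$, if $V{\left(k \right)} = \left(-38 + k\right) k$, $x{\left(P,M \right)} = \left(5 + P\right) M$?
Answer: $26520$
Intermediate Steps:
$x{\left(P,M \right)} = M \left(5 + P\right)$
$V{\left(k \right)} = k \left(-38 + k\right)$
$24805 + \left(2067 + V{\left(\left(1 + 0\right) x{\left(-1,4 \right)} \right)}\right) = 24805 + \left(2067 + \left(1 + 0\right) 4 \left(5 - 1\right) \left(-38 + \left(1 + 0\right) 4 \left(5 - 1\right)\right)\right) = 24805 + \left(2067 + 1 \cdot 4 \cdot 4 \left(-38 + 1 \cdot 4 \cdot 4\right)\right) = 24805 + \left(2067 + 1 \cdot 16 \left(-38 + 1 \cdot 16\right)\right) = 24805 + \left(2067 + 16 \left(-38 + 16\right)\right) = 24805 + \left(2067 + 16 \left(-22\right)\right) = 24805 + \left(2067 - 352\right) = 24805 + 1715 = 26520$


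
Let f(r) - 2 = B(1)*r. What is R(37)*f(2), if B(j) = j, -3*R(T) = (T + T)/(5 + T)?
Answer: -148/63 ≈ -2.3492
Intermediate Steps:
R(T) = -2*T/(3*(5 + T)) (R(T) = -(T + T)/(3*(5 + T)) = -2*T/(3*(5 + T)))
f(r) = 2 + r (f(r) = 2 + 1*r = 2 + r)
R(37)*f(2) = (-2*37/(15 + 3*37))*(2 + 2) = -2*37/(15 + 111)*4 = -2*37/126*4 = -2*37*1/126*4 = -37/63*4 = -148/63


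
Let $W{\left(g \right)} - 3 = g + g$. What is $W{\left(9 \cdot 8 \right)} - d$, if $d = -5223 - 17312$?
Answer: $22682$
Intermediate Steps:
$W{\left(g \right)} = 3 + 2 g$ ($W{\left(g \right)} = 3 + \left(g + g\right) = 3 + 2 g$)
$d = -22535$
$W{\left(9 \cdot 8 \right)} - d = \left(3 + 2 \cdot 9 \cdot 8\right) - -22535 = \left(3 + 2 \cdot 72\right) + 22535 = \left(3 + 144\right) + 22535 = 147 + 22535 = 22682$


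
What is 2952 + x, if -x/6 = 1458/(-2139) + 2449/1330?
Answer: 1396376769/474145 ≈ 2945.0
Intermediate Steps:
x = -3299271/474145 (x = -6*(1458/(-2139) + 2449/1330) = -6*(1458*(-1/2139) + 2449*(1/1330)) = -6*(-486/713 + 2449/1330) = -6*1099757/948290 = -3299271/474145 ≈ -6.9584)
2952 + x = 2952 - 3299271/474145 = 1396376769/474145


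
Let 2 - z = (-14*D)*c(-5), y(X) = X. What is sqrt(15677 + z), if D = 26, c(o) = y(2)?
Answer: 3*sqrt(1823) ≈ 128.09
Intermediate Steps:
c(o) = 2
z = 730 (z = 2 - (-14*26)*2 = 2 - (-364)*2 = 2 - 1*(-728) = 2 + 728 = 730)
sqrt(15677 + z) = sqrt(15677 + 730) = sqrt(16407) = 3*sqrt(1823)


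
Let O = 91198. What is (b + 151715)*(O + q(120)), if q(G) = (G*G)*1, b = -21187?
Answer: 13783495744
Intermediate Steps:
q(G) = G**2 (q(G) = G**2*1 = G**2)
(b + 151715)*(O + q(120)) = (-21187 + 151715)*(91198 + 120**2) = 130528*(91198 + 14400) = 130528*105598 = 13783495744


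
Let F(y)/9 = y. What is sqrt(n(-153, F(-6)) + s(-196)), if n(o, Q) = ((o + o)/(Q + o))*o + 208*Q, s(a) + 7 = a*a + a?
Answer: sqrt(14153303)/23 ≈ 163.57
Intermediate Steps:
s(a) = -7 + a + a**2 (s(a) = -7 + (a*a + a) = -7 + (a**2 + a) = -7 + (a + a**2) = -7 + a + a**2)
F(y) = 9*y
n(o, Q) = 208*Q + 2*o**2/(Q + o) (n(o, Q) = ((2*o)/(Q + o))*o + 208*Q = (2*o/(Q + o))*o + 208*Q = 2*o**2/(Q + o) + 208*Q = 208*Q + 2*o**2/(Q + o))
sqrt(n(-153, F(-6)) + s(-196)) = sqrt(2*((-153)**2 + 104*(9*(-6))**2 + 104*(9*(-6))*(-153))/(9*(-6) - 153) + (-7 - 196 + (-196)**2)) = sqrt(2*(23409 + 104*(-54)**2 + 104*(-54)*(-153))/(-54 - 153) + (-7 - 196 + 38416)) = sqrt(2*(23409 + 104*2916 + 859248)/(-207) + 38213) = sqrt(2*(-1/207)*(23409 + 303264 + 859248) + 38213) = sqrt(2*(-1/207)*1185921 + 38213) = sqrt(-263538/23 + 38213) = sqrt(615361/23) = sqrt(14153303)/23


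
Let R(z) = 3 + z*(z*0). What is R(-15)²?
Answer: 9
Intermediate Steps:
R(z) = 3 (R(z) = 3 + z*0 = 3 + 0 = 3)
R(-15)² = 3² = 9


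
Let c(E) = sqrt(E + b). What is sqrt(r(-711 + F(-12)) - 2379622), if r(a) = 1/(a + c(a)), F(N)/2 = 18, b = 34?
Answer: sqrt((1606244851 - 2379622*I*sqrt(641))/(-675 + I*sqrt(641))) ≈ 0.e-8 - 1542.6*I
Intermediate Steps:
F(N) = 36 (F(N) = 2*18 = 36)
c(E) = sqrt(34 + E) (c(E) = sqrt(E + 34) = sqrt(34 + E))
r(a) = 1/(a + sqrt(34 + a))
sqrt(r(-711 + F(-12)) - 2379622) = sqrt(1/((-711 + 36) + sqrt(34 + (-711 + 36))) - 2379622) = sqrt(1/(-675 + sqrt(34 - 675)) - 2379622) = sqrt(1/(-675 + sqrt(-641)) - 2379622) = sqrt(1/(-675 + I*sqrt(641)) - 2379622) = sqrt(-2379622 + 1/(-675 + I*sqrt(641)))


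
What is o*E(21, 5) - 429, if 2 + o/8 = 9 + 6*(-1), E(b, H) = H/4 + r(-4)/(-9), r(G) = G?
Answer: -3739/9 ≈ -415.44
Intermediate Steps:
E(b, H) = 4/9 + H/4 (E(b, H) = H/4 - 4/(-9) = H*(1/4) - 4*(-1/9) = H/4 + 4/9 = 4/9 + H/4)
o = 8 (o = -16 + 8*(9 + 6*(-1)) = -16 + 8*(9 - 6) = -16 + 8*3 = -16 + 24 = 8)
o*E(21, 5) - 429 = 8*(4/9 + (1/4)*5) - 429 = 8*(4/9 + 5/4) - 429 = 8*(61/36) - 429 = 122/9 - 429 = -3739/9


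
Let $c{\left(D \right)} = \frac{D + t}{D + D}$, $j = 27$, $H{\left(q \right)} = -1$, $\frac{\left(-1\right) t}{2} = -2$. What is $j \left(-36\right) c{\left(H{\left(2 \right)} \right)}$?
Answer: $1458$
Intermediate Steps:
$t = 4$ ($t = \left(-2\right) \left(-2\right) = 4$)
$c{\left(D \right)} = \frac{4 + D}{2 D}$ ($c{\left(D \right)} = \frac{D + 4}{D + D} = \frac{4 + D}{2 D}$)
$j \left(-36\right) c{\left(H{\left(2 \right)} \right)} = 27 \left(-36\right) \frac{4 - 1}{2 \left(-1\right)} = - 972 \cdot \frac{1}{2} \left(-1\right) 3 = \left(-972\right) \left(- \frac{3}{2}\right) = 1458$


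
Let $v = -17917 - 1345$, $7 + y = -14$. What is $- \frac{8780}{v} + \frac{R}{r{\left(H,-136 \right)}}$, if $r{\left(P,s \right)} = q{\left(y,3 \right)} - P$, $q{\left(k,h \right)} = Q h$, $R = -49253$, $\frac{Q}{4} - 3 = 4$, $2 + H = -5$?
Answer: $- \frac{473956153}{876421} \approx -540.79$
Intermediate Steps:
$y = -21$ ($y = -7 - 14 = -21$)
$H = -7$ ($H = -2 - 5 = -7$)
$Q = 28$ ($Q = 12 + 4 \cdot 4 = 12 + 16 = 28$)
$q{\left(k,h \right)} = 28 h$
$v = -19262$ ($v = -17917 - 1345 = -19262$)
$r{\left(P,s \right)} = 84 - P$ ($r{\left(P,s \right)} = 28 \cdot 3 - P = 84 - P$)
$- \frac{8780}{v} + \frac{R}{r{\left(H,-136 \right)}} = - \frac{8780}{-19262} - \frac{49253}{84 - -7} = \left(-8780\right) \left(- \frac{1}{19262}\right) - \frac{49253}{84 + 7} = \frac{4390}{9631} - \frac{49253}{91} = - \frac{473956153}{876421}$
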